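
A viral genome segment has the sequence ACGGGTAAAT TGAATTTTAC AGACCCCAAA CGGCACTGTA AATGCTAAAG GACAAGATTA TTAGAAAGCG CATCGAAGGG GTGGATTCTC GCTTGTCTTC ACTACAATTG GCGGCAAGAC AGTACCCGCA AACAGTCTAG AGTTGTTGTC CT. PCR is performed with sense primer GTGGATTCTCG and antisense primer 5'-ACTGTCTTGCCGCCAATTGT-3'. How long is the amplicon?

43 bp

The forward primer matches the template at positions 81–91.
Reverse complement of the reverse primer: ACAATTGGCGGCAAGACAGT. This occurs on the top strand at positions 104–123.
Product length = (reverse-primer end) − (forward-primer start) + 1 = 123 − 81 + 1 = 43 bp.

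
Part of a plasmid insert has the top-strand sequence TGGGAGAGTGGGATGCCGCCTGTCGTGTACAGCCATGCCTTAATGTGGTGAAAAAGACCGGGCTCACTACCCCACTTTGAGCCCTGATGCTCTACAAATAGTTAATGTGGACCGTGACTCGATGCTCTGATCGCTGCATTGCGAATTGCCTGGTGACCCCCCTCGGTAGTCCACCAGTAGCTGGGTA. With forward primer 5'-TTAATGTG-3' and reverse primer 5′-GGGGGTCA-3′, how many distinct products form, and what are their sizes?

The forward primer TTAATGTG matches the top strand at positions 40–47, 102–109.
The reverse primer's reverse complement is TGACCCCC, matching at positions 154–161.
Each forward site pairs with the reverse site to give a product ending at position 161: sizes 122, 60 bp.

Two products: 122 bp, 60 bp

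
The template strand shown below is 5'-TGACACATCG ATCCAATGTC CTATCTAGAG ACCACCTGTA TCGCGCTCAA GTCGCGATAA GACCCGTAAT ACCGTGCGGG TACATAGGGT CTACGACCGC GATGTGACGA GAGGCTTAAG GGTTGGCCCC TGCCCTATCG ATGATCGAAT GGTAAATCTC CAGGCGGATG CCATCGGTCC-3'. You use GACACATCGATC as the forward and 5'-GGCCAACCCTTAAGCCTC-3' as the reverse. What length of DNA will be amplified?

The forward primer matches the template at positions 2–13.
Reverse complement of the reverse primer: GAGGCTTAAGGGTTGGCC. This occurs on the top strand at positions 111–128.
Product length = (reverse-primer end) − (forward-primer start) + 1 = 128 − 2 + 1 = 127 bp.

127 bp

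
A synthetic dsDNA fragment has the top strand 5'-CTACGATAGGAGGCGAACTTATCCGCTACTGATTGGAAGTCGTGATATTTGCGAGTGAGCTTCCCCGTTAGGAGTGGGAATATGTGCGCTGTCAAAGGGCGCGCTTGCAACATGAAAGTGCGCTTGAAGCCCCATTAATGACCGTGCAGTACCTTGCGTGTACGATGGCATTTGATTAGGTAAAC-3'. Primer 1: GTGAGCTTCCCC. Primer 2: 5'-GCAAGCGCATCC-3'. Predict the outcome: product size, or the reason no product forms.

Primer 2 (GCAAGCGCATCC) does not match the top strand, and its reverse complement GGATGCGCTTGC does not match either.
With no annealing site for primer 2, no amplification occurs.

No product — primer 2 has no binding site in the template.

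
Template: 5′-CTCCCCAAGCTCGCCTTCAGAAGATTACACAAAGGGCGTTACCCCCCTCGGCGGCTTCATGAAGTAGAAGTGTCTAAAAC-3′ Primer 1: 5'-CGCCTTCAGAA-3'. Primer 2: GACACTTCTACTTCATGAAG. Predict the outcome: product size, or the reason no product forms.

Primer 1 (CGCCTTCAGAA) matches the top strand at positions 12–22; it acts as a forward primer.
Primer 2's reverse complement is CTTCATGAAGTAGAAGTGTC, matching the top strand at positions 55–74; it acts as a reverse primer.
The 3' ends face each other across positions 12–74, giving a 63 bp product.

Yes — a 63 bp product.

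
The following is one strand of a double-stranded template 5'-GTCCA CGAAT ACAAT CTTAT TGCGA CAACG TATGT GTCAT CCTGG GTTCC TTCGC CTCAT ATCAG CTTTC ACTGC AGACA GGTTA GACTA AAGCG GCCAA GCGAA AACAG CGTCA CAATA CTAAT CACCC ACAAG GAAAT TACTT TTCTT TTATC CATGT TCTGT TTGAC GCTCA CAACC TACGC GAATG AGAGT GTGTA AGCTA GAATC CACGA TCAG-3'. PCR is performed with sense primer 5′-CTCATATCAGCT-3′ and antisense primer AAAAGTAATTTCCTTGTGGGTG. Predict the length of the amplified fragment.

Forward primer CTCATATCAGCT is found on the top strand at positions 56–67.
Reverse complement of the reverse primer: CACCCACAAGGAAATTACTTTT. This occurs on the top strand at positions 126–147.
Amplicon spans positions 56–147: 92 bp.

92 bp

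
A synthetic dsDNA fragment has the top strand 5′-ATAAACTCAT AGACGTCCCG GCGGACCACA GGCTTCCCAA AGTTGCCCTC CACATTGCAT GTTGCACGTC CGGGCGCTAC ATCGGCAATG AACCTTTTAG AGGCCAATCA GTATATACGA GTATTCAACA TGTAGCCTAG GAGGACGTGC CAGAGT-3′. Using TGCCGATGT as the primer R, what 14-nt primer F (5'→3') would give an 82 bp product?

The reverse primer's reverse complement ACATCGGCA matches the template at positions 79–87, so the product ends at position 87.
An 82 bp product then starts at position 87 − 82 + 1 = 6.
The forward primer is identical to the top strand there: CTCATAGACGTCCC.

5'-CTCATAGACGTCCC-3'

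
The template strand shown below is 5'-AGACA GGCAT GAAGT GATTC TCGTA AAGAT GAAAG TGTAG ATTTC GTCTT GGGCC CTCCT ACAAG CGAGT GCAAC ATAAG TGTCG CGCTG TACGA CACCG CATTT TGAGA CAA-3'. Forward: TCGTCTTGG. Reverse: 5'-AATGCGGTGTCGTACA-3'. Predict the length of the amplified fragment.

Scanning the template, TCGTCTTGG occurs at positions 44–52; this primer anneals to the bottom strand there with its 3' end pointing downstream.
Taking the reverse complement of AATGCGGTGTCGTACA gives TGTACGACACCGCATT, found at positions 89–104 on the template; the primer anneals here to the top strand with its 3' end pointing upstream.
Amplicon spans positions 44–104: 61 bp.

61 bp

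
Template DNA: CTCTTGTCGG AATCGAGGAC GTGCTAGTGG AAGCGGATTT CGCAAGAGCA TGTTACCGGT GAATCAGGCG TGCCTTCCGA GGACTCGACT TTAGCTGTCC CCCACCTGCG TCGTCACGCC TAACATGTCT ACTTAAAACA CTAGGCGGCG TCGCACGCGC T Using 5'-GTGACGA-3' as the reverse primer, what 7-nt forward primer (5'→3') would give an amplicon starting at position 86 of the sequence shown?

5'-CGACTTT-3'

The reverse primer's reverse complement TCGTCAC matches the template at positions 111–117; the product starts at position 86.
The forward primer is identical to the top strand over positions 86–92: CGACTTT.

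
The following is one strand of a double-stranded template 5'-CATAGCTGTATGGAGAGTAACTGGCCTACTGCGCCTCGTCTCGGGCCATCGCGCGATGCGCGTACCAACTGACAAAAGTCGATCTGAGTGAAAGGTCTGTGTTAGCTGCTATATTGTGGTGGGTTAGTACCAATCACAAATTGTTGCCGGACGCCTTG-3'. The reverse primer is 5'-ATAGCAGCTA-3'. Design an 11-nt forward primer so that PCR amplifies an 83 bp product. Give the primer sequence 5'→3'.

The reverse primer's reverse complement TAGCTGCTAT matches the template at positions 103–112, so the product ends at position 112.
An 83 bp product then starts at position 112 − 83 + 1 = 30.
The forward primer is identical to the top strand there: TGCGCCTCGTC.

5'-TGCGCCTCGTC-3'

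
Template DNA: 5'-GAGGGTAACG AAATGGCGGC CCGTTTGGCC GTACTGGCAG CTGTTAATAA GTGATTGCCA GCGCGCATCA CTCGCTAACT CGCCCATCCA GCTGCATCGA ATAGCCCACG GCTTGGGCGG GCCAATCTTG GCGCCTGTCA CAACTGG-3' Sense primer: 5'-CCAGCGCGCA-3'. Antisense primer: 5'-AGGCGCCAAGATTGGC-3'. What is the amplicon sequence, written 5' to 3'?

Scanning the template, CCAGCGCGCA occurs at positions 58–67; this primer anneals to the bottom strand there with its 3' end pointing downstream.
Taking the reverse complement of AGGCGCCAAGATTGGC gives GCCAATCTTGGCGCCT, found at positions 121–136 on the template; the primer anneals here to the top strand with its 3' end pointing upstream.
The product is the template from position 58 through 136 (79 bp).

5'-CCAGCGCGCATCACTCGCTAACTCGCCCATCCAGCTGCATCGAATAGCCCACGGCTTGGGCGGGCCAATCTTGGCGCCT-3'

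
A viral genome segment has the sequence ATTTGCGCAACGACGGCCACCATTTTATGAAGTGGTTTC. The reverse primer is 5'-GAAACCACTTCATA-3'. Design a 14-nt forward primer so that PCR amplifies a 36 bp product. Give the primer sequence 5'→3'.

The reverse primer's reverse complement TATGAAGTGGTTTC matches the template at positions 26–39, so the product ends at position 39.
A 36 bp product then starts at position 39 − 36 + 1 = 4.
The forward primer is identical to the top strand there: TGCGCAACGACGGC.

5'-TGCGCAACGACGGC-3'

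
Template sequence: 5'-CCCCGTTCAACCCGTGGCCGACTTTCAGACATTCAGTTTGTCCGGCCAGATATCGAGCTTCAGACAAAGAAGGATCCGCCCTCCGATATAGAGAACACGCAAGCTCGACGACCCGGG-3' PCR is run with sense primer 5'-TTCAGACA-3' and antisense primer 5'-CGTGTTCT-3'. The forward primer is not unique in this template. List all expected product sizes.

The forward primer TTCAGACA matches the top strand at positions 24–31, 59–66.
The reverse primer's reverse complement is AGAACACG, matching at positions 92–99.
Each forward site pairs with the reverse site to give a product ending at position 99: sizes 76, 41 bp.

76 bp, 41 bp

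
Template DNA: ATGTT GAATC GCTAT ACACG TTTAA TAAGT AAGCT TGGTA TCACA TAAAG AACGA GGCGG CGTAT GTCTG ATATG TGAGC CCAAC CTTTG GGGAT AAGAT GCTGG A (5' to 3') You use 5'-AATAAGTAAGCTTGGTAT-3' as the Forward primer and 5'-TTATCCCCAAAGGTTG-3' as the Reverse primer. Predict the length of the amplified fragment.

74 bp

The forward primer matches the template at positions 24–41.
The reverse primer's reverse complement is CAACCTTTGGGGATAA, which matches the template at positions 82–97.
Amplicon spans positions 24–97: 74 bp.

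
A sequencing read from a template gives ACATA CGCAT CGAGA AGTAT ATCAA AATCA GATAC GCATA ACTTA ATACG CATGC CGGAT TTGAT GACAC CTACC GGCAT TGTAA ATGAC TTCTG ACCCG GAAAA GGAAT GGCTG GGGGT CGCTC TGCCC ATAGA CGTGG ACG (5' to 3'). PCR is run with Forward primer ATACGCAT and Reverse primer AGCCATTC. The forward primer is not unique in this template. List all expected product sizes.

The forward primer ATACGCAT matches the top strand at positions 3–10, 32–39, 46–53.
The reverse primer's reverse complement is GAATGGCT, matching at positions 107–114.
Each forward site pairs with the reverse site to give a product ending at position 114: sizes 112, 83, 69 bp.

112 bp, 83 bp, 69 bp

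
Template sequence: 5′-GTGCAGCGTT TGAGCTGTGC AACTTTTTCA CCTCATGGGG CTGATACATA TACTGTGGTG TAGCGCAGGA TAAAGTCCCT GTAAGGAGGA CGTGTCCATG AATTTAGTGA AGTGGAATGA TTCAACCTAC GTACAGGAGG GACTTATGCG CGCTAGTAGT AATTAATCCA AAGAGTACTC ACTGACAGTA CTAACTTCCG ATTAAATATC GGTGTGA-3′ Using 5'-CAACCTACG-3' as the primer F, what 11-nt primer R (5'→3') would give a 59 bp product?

5'-TGAGTACTCTT-3'

The forward primer binds at positions 123–131, so a 59 bp product ends at position 123 + 59 − 1 = 181.
The reverse primer anneals to the top strand over positions 171–181, i.e. to AAGAGTACTCA.
Its sequence written 5'→3' is the reverse complement: TGAGTACTCTT.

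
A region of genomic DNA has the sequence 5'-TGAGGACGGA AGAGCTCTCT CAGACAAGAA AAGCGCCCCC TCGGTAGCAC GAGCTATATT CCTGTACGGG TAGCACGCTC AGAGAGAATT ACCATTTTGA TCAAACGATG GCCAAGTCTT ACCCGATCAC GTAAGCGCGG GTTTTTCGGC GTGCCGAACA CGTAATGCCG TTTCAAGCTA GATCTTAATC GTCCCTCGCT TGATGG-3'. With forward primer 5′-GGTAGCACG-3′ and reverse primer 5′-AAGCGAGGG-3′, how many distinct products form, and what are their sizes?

Two products: 159 bp, 133 bp

The forward primer GGTAGCACG matches the top strand at positions 43–51, 69–77.
The reverse primer's reverse complement is CCCTCGCTT, matching at positions 193–201.
Each forward site pairs with the reverse site to give a product ending at position 201: sizes 159, 133 bp.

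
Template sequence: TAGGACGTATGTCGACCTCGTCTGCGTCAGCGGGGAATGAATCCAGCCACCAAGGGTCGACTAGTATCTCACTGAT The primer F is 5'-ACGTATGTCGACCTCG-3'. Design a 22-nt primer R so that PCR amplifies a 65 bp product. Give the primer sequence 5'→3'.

5'-AGATACTAGTCGACCCTTGGTG-3'

The forward primer binds at positions 5–20, so a 65 bp product ends at position 5 + 65 − 1 = 69.
The reverse primer anneals to the top strand over positions 48–69, i.e. to CACCAAGGGTCGACTAGTATCT.
Its sequence written 5'→3' is the reverse complement: AGATACTAGTCGACCCTTGGTG.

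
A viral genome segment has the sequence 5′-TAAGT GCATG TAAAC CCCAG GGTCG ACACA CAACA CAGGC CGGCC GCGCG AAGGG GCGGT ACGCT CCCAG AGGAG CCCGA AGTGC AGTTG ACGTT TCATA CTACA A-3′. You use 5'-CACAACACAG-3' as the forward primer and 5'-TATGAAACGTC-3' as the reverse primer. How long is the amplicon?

Forward primer CACAACACAG is found on the top strand at positions 29–38.
Reverse complement of the reverse primer: GACGTTTCATA. This occurs on the top strand at positions 90–100.
Amplicon spans positions 29–100: 72 bp.

72 bp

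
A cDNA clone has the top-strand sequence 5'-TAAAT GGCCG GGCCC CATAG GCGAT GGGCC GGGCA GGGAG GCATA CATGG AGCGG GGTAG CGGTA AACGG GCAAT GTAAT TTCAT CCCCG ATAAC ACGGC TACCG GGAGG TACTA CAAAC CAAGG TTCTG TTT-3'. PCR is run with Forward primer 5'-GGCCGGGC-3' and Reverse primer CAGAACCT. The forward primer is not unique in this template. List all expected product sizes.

125 bp, 104 bp

The forward primer GGCCGGGC matches the top strand at positions 6–13, 27–34.
The reverse primer's reverse complement is AGGTTCTG, matching at positions 123–130.
Each forward site pairs with the reverse site to give a product ending at position 130: sizes 125, 104 bp.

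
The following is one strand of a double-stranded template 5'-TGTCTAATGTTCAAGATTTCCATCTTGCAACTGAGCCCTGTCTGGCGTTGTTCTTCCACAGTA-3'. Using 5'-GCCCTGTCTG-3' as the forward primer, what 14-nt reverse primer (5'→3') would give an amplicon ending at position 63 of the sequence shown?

5'-TACTGTGGAAGAAC-3'

The forward primer binds at positions 35–44; the product's 3' end on the top strand is position 63.
The reverse primer anneals to the top strand over positions 50–63, i.e. to GTTCTTCCACAGTA.
Its sequence written 5'→3' is the reverse complement: TACTGTGGAAGAAC.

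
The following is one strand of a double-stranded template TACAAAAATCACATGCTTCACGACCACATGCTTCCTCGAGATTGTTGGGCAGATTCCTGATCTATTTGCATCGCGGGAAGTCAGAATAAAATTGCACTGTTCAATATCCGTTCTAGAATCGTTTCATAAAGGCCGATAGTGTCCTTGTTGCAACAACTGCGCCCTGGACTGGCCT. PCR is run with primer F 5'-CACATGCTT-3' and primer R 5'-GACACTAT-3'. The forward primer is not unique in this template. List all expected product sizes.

134 bp, 119 bp

The forward primer CACATGCTT matches the top strand at positions 10–18, 25–33.
The reverse primer's reverse complement is ATAGTGTC, matching at positions 136–143.
Each forward site pairs with the reverse site to give a product ending at position 143: sizes 134, 119 bp.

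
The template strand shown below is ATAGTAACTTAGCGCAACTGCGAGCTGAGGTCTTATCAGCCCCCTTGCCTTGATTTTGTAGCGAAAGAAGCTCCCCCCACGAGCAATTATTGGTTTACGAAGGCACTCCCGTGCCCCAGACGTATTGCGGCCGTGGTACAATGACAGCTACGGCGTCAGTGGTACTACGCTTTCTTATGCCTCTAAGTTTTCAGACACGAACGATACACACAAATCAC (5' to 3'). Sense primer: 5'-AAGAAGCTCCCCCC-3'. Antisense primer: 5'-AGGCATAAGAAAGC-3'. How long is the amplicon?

118 bp

The forward primer matches the template at positions 65–78.
Taking the reverse complement of AGGCATAAGAAAGC gives GCTTTCTTATGCCT, found at positions 169–182 on the template; the primer anneals here to the top strand with its 3' end pointing upstream.
Product length = (reverse-primer end) − (forward-primer start) + 1 = 182 − 65 + 1 = 118 bp.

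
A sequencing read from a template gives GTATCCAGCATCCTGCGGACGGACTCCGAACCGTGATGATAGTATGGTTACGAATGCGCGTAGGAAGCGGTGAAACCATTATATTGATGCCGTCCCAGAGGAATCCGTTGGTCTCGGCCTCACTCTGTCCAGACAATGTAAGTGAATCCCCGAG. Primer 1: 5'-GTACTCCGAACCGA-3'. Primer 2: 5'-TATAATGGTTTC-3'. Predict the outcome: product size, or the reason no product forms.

No product — primer 1 has no binding site in the template.

Primer 1 (GTACTCCGAACCGA) does not match the top strand, and its reverse complement TCGGTTCGGAGTAC does not match either.
With no annealing site for primer 1, no amplification occurs.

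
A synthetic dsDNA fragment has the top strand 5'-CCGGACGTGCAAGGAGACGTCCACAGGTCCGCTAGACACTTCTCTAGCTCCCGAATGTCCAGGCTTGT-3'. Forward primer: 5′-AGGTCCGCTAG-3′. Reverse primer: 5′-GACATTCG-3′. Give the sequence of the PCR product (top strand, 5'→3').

5'-AGGTCCGCTAGACACTTCTCTAGCTCCCGAATGTC-3'

Forward primer AGGTCCGCTAG is found on the top strand at positions 25–35.
The reverse primer's reverse complement is CGAATGTC, which matches the template at positions 52–59.
The product is the template from position 25 through 59 (35 bp).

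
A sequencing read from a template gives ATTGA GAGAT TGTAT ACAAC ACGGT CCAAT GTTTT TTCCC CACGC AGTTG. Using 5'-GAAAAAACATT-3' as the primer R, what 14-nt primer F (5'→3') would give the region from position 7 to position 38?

The reverse primer's reverse complement AATGTTTTTTC matches the template at positions 28–38; the product starts at position 7.
The forward primer is identical to the top strand over positions 7–20: AGATTGTATACAAC.

5'-AGATTGTATACAAC-3'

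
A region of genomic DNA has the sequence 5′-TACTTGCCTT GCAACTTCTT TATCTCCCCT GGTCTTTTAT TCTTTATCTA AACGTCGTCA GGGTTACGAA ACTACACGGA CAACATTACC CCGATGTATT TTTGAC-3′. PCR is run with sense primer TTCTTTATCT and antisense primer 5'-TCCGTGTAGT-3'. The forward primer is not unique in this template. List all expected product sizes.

The forward primer TTCTTTATCT matches the top strand at positions 16–25, 40–49.
The reverse primer's reverse complement is ACTACACGGA, matching at positions 71–80.
Each forward site pairs with the reverse site to give a product ending at position 80: sizes 65, 41 bp.

65 bp, 41 bp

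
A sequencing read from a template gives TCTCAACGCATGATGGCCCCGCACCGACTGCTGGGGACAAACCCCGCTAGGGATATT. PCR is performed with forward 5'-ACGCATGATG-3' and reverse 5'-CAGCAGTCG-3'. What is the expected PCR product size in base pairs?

Forward primer ACGCATGATG is found on the top strand at positions 6–15.
The reverse primer's reverse complement is CGACTGCTG, which matches the template at positions 25–33.
The product runs from position 6 to position 33, so its length is 33 − 6 + 1 = 28 bp.

28 bp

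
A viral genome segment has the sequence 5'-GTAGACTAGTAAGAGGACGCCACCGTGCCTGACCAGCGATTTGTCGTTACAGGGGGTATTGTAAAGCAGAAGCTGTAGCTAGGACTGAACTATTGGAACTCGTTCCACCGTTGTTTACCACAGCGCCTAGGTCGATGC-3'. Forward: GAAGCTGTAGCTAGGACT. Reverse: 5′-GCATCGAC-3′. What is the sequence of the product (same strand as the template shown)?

5'-GAAGCTGTAGCTAGGACTGAACTATTGGAACTCGTTCCACCGTTGTTTACCACAGCGCCTAGGTCGATGC-3'

Forward primer GAAGCTGTAGCTAGGACT is found on the top strand at positions 69–86.
The reverse primer's reverse complement is GTCGATGC, which matches the template at positions 131–138.
The product is the template from position 69 through 138 (70 bp).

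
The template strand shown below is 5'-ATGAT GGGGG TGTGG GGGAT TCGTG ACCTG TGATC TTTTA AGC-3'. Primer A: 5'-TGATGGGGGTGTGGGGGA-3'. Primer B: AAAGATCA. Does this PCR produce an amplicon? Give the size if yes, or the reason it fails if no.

Primer A (TGATGGGGGTGTGGGGGA) matches the top strand at positions 2–19; it acts as a forward primer.
Primer B's reverse complement is TGATCTTT, matching the top strand at positions 31–38; it acts as a reverse primer.
The 3' ends face each other across positions 2–38, giving a 37 bp product.

Yes — a 37 bp product.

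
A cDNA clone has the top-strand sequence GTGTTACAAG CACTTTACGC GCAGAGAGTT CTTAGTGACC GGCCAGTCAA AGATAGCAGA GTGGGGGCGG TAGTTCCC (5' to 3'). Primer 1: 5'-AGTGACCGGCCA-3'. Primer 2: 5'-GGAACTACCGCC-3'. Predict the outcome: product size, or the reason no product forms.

Yes — a 44 bp product.

Primer 1 (AGTGACCGGCCA) matches the top strand at positions 34–45; it acts as a forward primer.
Primer 2's reverse complement is GGCGGTAGTTCC, matching the top strand at positions 66–77; it acts as a reverse primer.
The 3' ends face each other across positions 34–77, giving a 44 bp product.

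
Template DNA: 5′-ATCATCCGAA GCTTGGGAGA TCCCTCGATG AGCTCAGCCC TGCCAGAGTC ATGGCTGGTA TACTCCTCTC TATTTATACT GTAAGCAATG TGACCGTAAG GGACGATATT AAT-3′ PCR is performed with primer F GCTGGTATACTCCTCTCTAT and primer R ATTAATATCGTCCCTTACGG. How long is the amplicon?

The forward primer matches the template at positions 54–73.
Reverse complement of the reverse primer: CCGTAAGGGACGATATTAAT. This occurs on the top strand at positions 94–113.
Amplicon spans positions 54–113: 60 bp.

60 bp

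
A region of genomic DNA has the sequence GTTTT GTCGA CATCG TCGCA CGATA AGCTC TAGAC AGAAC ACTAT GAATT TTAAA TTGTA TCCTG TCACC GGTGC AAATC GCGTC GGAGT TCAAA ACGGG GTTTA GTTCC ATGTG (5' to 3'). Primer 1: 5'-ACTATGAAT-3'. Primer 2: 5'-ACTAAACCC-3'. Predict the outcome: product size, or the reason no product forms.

Primer 1 (ACTATGAAT) matches the top strand at positions 41–49; it acts as a forward primer.
Primer 2's reverse complement is GGGTTTAGT, matching the top strand at positions 99–107; it acts as a reverse primer.
The 3' ends face each other across positions 41–107, giving a 67 bp product.

Yes — a 67 bp product.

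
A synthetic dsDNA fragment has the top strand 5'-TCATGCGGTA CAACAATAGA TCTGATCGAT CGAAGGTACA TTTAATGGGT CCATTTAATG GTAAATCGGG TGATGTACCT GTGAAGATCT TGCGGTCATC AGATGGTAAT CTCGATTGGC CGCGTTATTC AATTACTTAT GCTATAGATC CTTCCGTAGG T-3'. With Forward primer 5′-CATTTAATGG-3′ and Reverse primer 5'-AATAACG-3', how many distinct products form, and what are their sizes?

The forward primer CATTTAATGG matches the top strand at positions 39–48, 52–61.
The reverse primer's reverse complement is CGTTATT, matching at positions 123–129.
Each forward site pairs with the reverse site to give a product ending at position 129: sizes 91, 78 bp.

Two products: 91 bp, 78 bp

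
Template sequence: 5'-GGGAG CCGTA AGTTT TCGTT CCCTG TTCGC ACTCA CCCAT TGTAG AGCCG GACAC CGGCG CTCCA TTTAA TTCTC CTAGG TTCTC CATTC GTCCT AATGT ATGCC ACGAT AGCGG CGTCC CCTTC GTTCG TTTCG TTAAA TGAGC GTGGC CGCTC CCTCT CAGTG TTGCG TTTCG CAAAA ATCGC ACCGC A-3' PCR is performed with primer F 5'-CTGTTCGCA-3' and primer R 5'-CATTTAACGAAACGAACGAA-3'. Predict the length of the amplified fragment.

Forward primer CTGTTCGCA is found on the top strand at positions 23–31.
Taking the reverse complement of CATTTAACGAAACGAACGAA gives TTCGTTCGTTTCGTTAAATG, found at positions 123–142 on the template; the primer anneals here to the top strand with its 3' end pointing upstream.
Amplicon spans positions 23–142: 120 bp.

120 bp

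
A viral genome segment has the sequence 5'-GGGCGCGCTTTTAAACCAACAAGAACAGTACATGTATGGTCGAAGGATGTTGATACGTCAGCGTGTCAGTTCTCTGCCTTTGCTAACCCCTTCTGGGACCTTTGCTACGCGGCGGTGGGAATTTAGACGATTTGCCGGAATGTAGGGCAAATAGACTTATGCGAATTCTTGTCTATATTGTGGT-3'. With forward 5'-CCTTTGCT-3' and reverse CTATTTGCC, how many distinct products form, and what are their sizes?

The forward primer CCTTTGCT matches the top strand at positions 77–84, 99–106.
The reverse primer's reverse complement is GGCAAATAG, matching at positions 146–154.
Each forward site pairs with the reverse site to give a product ending at position 154: sizes 78, 56 bp.

Two products: 78 bp, 56 bp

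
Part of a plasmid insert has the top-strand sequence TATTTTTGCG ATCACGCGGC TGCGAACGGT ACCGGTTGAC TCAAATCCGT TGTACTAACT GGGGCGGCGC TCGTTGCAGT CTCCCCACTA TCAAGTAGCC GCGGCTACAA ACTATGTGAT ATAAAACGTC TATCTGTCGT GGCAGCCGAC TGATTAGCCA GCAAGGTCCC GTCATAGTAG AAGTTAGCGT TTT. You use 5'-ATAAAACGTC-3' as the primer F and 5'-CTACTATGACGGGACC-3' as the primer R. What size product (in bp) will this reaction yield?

60 bp

Forward primer ATAAAACGTC is found on the top strand at positions 121–130.
Reverse complement of the reverse primer: GGTCCCGTCATAGTAG. This occurs on the top strand at positions 165–180.
Amplicon spans positions 121–180: 60 bp.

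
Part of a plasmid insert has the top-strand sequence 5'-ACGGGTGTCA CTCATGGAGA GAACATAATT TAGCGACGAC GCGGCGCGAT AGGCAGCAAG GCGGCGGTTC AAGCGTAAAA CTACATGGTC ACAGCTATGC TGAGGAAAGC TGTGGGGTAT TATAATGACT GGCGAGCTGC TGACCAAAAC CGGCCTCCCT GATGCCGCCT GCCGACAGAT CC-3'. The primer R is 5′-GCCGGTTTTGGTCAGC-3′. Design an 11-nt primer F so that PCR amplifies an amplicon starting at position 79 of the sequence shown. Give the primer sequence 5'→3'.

5'-AACTACATGGT-3'

The reverse primer's reverse complement GCTGACCAAAACCGGC matches the template at positions 139–154; the product starts at position 79.
The forward primer is identical to the top strand over positions 79–89: AACTACATGGT.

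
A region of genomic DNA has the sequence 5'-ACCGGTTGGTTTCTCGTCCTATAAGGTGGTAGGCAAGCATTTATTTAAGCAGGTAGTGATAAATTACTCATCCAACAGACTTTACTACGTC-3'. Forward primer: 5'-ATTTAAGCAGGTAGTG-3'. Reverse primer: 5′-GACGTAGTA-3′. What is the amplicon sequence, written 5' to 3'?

The forward primer matches the template at positions 43–58.
Taking the reverse complement of GACGTAGTA gives TACTACGTC, found at positions 83–91 on the template; the primer anneals here to the top strand with its 3' end pointing upstream.
The product is the template from position 43 through 91 (49 bp).

5'-ATTTAAGCAGGTAGTGATAAATTACTCATCCAACAGACTTTACTACGTC-3'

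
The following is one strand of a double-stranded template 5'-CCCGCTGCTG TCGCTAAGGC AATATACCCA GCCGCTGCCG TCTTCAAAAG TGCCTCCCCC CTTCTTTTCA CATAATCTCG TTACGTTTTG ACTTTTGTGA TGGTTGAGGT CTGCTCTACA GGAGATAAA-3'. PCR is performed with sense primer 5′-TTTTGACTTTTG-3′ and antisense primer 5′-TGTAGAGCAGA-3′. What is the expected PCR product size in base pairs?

35 bp

Forward primer TTTTGACTTTTG is found on the top strand at positions 86–97.
Taking the reverse complement of TGTAGAGCAGA gives TCTGCTCTACA, found at positions 110–120 on the template; the primer anneals here to the top strand with its 3' end pointing upstream.
The product runs from position 86 to position 120, so its length is 120 − 86 + 1 = 35 bp.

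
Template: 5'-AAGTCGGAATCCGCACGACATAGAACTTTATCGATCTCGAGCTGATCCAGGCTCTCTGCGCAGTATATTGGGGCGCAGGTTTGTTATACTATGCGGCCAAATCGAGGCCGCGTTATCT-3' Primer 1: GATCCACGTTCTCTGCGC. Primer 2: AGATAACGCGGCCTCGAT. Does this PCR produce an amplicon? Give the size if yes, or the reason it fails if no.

Primer 1 (GATCCACGTTCTCTGCGC) does not match the top strand, and its reverse complement GCGCAGAGAACGTGGATC does not match either.
With no annealing site for primer 1, no amplification occurs.

No product — primer 1 has no binding site in the template.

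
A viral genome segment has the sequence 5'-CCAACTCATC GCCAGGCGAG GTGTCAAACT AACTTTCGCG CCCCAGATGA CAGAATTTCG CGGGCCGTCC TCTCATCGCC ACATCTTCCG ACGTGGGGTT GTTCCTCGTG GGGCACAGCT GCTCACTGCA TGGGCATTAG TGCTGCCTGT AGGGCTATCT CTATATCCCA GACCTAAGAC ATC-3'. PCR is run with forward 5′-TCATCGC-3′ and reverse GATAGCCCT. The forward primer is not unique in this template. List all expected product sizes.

154 bp, 87 bp

The forward primer TCATCGC matches the top strand at positions 6–12, 73–79.
The reverse primer's reverse complement is AGGGCTATC, matching at positions 151–159.
Each forward site pairs with the reverse site to give a product ending at position 159: sizes 154, 87 bp.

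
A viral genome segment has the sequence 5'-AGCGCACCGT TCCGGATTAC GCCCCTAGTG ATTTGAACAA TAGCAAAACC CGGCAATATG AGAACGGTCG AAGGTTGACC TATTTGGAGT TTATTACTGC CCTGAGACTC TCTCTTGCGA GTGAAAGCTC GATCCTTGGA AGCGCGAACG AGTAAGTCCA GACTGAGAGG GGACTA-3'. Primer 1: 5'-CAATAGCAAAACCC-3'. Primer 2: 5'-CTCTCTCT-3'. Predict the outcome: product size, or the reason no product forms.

No product — both primers anneal to the same strand and extend in the same direction.

Primer 1 (CAATAGCAAAACCC) matches the top strand at positions 38–51 (3' end points downstream).
Primer 2 (CTCTCTCT) also matches the top strand directly, at positions 108–115 — its reverse complement AGAGAGAG is not present.
Both primers anneal to the bottom strand with 3' ends pointing the same way, so neither can prime synthesis back toward the other.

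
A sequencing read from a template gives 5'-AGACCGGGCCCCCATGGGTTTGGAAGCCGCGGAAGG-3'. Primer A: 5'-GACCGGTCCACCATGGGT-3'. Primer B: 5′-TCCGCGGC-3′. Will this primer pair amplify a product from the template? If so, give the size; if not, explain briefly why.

No product — primer A has no binding site in the template.

Primer A (GACCGGTCCACCATGGGT) does not match the top strand, and its reverse complement ACCCATGGTGGACCGGTC does not match either.
With no annealing site for primer A, no amplification occurs.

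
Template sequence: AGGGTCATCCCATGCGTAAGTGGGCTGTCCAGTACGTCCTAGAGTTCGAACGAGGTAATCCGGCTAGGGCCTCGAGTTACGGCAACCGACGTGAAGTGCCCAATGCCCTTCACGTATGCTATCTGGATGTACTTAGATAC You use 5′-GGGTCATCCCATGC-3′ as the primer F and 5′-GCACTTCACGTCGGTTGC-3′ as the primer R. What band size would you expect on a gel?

98 bp

Forward primer GGGTCATCCCATGC is found on the top strand at positions 2–15.
Reverse complement of the reverse primer: GCAACCGACGTGAAGTGC. This occurs on the top strand at positions 82–99.
The product runs from position 2 to position 99, so its length is 99 − 2 + 1 = 98 bp.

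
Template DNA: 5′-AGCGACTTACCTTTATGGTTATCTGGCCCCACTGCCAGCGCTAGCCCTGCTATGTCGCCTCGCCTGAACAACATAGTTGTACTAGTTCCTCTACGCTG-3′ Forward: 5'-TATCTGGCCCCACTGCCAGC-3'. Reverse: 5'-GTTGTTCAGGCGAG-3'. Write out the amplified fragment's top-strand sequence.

5'-TATCTGGCCCCACTGCCAGCGCTAGCCCTGCTATGTCGCCTCGCCTGAACAAC-3'

Forward primer TATCTGGCCCCACTGCCAGC is found on the top strand at positions 20–39.
Reverse complement of the reverse primer: CTCGCCTGAACAAC. This occurs on the top strand at positions 59–72.
The product is the template from position 20 through 72 (53 bp).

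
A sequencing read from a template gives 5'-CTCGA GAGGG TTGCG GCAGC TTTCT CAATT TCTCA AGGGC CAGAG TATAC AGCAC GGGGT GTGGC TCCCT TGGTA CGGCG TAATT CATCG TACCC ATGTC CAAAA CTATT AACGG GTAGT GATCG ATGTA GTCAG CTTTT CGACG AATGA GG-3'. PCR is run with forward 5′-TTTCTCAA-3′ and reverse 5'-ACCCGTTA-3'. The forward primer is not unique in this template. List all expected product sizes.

97 bp, 89 bp

The forward primer TTTCTCAA matches the top strand at positions 21–28, 29–36.
The reverse primer's reverse complement is TAACGGGT, matching at positions 110–117.
Each forward site pairs with the reverse site to give a product ending at position 117: sizes 97, 89 bp.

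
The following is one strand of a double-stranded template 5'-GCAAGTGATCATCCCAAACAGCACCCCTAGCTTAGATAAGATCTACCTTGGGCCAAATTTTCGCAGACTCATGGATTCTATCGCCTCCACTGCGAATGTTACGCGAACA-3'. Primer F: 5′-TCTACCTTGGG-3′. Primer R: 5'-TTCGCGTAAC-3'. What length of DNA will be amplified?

Forward primer TCTACCTTGGG is found on the top strand at positions 42–52.
The reverse primer's reverse complement is GTTACGCGAA, which matches the template at positions 98–107.
Amplicon spans positions 42–107: 66 bp.

66 bp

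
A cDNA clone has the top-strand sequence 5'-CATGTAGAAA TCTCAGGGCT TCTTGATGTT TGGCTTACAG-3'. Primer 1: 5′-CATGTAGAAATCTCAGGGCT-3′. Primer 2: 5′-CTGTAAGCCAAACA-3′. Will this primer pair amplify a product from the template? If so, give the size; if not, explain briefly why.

Yes — a 40 bp product.

Primer 1 (CATGTAGAAATCTCAGGGCT) matches the top strand at positions 1–20; it acts as a forward primer.
Primer 2's reverse complement is TGTTTGGCTTACAG, matching the top strand at positions 27–40; it acts as a reverse primer.
The 3' ends face each other across positions 1–40, giving a 40 bp product.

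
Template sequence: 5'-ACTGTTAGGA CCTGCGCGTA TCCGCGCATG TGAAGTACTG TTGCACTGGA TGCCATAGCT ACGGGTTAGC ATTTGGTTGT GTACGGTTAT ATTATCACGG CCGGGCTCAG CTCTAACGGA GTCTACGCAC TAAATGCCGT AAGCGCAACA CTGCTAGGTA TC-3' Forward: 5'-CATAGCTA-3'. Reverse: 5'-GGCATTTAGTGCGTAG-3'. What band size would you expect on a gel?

85 bp

The forward primer matches the template at positions 54–61.
Taking the reverse complement of GGCATTTAGTGCGTAG gives CTACGCACTAAATGCC, found at positions 123–138 on the template; the primer anneals here to the top strand with its 3' end pointing upstream.
Amplicon spans positions 54–138: 85 bp.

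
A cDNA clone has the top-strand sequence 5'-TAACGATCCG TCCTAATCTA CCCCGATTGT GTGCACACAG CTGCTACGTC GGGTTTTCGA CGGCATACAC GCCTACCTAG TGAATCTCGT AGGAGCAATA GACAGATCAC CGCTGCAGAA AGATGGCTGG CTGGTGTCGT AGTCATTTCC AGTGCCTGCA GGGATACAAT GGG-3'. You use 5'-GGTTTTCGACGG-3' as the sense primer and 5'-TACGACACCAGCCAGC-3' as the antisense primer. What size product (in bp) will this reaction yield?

90 bp

Forward primer GGTTTTCGACGG is found on the top strand at positions 52–63.
The reverse primer's reverse complement is GCTGGCTGGTGTCGTA, which matches the template at positions 126–141.
Amplicon spans positions 52–141: 90 bp.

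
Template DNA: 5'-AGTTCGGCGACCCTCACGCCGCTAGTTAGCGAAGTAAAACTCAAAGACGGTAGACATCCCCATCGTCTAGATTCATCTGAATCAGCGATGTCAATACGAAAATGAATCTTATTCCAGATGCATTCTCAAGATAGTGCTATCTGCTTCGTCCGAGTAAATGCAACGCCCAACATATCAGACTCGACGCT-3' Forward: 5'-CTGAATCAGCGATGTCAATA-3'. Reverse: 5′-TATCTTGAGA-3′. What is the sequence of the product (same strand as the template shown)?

The forward primer matches the template at positions 77–96.
The reverse primer's reverse complement is TCTCAAGATA, which matches the template at positions 124–133.
The product is the template from position 77 through 133 (57 bp).

5'-CTGAATCAGCGATGTCAATACGAAAATGAATCTTATTCCAGATGCATTCTCAAGATA-3'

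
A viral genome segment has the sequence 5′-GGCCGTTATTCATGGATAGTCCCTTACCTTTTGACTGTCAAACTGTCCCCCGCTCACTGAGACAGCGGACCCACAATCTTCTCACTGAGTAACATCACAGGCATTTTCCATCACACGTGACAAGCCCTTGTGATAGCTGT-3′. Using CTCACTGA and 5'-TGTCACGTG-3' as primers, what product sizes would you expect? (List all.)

The forward primer CTCACTGA matches the top strand at positions 53–60, 81–88.
The reverse primer's reverse complement is CACGTGACA, matching at positions 114–122.
Each forward site pairs with the reverse site to give a product ending at position 122: sizes 70, 42 bp.

70 bp, 42 bp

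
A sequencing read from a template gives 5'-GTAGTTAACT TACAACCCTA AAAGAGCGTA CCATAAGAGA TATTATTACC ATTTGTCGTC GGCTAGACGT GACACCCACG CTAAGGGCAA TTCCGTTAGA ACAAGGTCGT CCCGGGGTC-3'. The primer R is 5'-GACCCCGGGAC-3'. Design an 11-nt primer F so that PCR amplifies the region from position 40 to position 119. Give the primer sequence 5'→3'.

The reverse primer's reverse complement GTCCCGGGGTC matches the template at positions 109–119; the product starts at position 40.
The forward primer is identical to the top strand over positions 40–50: ATATTATTACC.

5'-ATATTATTACC-3'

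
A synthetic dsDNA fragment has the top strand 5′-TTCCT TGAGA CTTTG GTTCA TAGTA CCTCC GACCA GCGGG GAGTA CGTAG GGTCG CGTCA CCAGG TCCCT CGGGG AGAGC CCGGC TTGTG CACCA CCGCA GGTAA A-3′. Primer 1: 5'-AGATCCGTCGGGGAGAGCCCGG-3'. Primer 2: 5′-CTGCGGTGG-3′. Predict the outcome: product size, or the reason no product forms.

Primer 1 (AGATCCGTCGGGGAGAGCCCGG) does not match the top strand, and its reverse complement CCGGGCTCTCCCCGACGGATCT does not match either.
With no annealing site for primer 1, no amplification occurs.

No product — primer 1 has no binding site in the template.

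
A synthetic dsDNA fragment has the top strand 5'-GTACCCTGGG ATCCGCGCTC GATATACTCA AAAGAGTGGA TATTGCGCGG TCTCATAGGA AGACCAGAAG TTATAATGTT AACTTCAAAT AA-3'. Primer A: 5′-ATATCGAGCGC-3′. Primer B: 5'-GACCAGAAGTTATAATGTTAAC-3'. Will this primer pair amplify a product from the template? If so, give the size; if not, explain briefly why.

Primer A (ATATCGAGCGC) has reverse complement GCGCTCGATAT, which matches the top strand at positions 15–25; primer A anneals to the top strand there with its 3' end pointing upstream toward position 15.
Primer B (GACCAGAAGTTATAATGTTAAC) matches the top strand directly at positions 62–83; it anneals to the bottom strand with its 3' end pointing downstream toward position 83.
The 3' ends diverge (primer A extends toward position 1, primer B toward position 92), so the primers never converge on a shared product.

No product — the primers' 3' ends point away from each other.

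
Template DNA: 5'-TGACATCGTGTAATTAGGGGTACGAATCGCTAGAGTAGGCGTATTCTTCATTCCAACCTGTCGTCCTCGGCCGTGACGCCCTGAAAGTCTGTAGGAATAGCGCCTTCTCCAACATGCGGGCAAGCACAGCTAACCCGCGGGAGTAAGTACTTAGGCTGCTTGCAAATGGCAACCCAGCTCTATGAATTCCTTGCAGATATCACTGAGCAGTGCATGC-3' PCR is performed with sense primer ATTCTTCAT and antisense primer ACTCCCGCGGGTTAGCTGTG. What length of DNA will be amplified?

Forward primer ATTCTTCAT is found on the top strand at positions 43–51.
Reverse complement of the reverse primer: CACAGCTAACCCGCGGGAGT. This occurs on the top strand at positions 125–144.
Amplicon spans positions 43–144: 102 bp.

102 bp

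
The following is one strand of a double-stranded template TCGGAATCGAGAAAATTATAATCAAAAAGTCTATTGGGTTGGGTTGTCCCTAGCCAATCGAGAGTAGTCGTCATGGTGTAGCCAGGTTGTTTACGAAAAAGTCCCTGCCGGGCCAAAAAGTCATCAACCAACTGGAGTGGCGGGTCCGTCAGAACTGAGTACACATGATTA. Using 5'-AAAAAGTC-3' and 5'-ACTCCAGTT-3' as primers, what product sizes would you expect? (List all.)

The forward primer AAAAAGTC matches the top strand at positions 24–31, 96–103, 115–122.
The reverse primer's reverse complement is AACTGGAGT, matching at positions 130–138.
Each forward site pairs with the reverse site to give a product ending at position 138: sizes 115, 43, 24 bp.

115 bp, 43 bp, 24 bp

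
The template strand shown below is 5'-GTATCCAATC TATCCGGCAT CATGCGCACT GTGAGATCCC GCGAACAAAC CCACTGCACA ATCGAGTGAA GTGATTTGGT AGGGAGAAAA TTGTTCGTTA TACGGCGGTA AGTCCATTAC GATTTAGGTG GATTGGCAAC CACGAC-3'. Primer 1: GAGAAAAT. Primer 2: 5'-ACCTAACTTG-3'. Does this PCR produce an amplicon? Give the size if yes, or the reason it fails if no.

No product — primer 2 has no binding site in the template.

Primer 2 (ACCTAACTTG) does not match the top strand, and its reverse complement CAAGTTAGGT does not match either.
With no annealing site for primer 2, no amplification occurs.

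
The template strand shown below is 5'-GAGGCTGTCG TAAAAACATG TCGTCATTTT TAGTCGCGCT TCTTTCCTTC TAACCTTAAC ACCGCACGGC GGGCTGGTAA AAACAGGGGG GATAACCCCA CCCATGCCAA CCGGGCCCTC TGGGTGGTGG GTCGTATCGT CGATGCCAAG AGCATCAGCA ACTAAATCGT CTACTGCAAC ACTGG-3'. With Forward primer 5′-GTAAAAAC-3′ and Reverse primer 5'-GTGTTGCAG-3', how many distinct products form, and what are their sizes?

The forward primer GTAAAAAC matches the top strand at positions 10–17, 77–84.
The reverse primer's reverse complement is CTGCAACAC, matching at positions 174–182.
Each forward site pairs with the reverse site to give a product ending at position 182: sizes 173, 106 bp.

Two products: 173 bp, 106 bp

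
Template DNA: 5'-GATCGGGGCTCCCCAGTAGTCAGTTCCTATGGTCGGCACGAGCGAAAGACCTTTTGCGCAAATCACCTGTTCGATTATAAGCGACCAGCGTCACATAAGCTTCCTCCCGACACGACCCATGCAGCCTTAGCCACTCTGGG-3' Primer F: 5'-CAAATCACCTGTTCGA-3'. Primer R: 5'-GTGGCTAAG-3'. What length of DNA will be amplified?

Forward primer CAAATCACCTGTTCGA is found on the top strand at positions 59–74.
Taking the reverse complement of GTGGCTAAG gives CTTAGCCAC, found at positions 126–134 on the template; the primer anneals here to the top strand with its 3' end pointing upstream.
The product runs from position 59 to position 134, so its length is 134 − 59 + 1 = 76 bp.

76 bp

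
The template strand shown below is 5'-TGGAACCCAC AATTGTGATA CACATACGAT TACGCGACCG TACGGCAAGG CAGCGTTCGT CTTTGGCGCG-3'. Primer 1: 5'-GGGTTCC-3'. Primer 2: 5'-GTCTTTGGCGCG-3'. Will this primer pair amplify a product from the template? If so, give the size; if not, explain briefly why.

Primer 1 (GGGTTCC) has reverse complement GGAACCC, which matches the top strand at positions 2–8; primer 1 anneals to the top strand there with its 3' end pointing upstream toward position 2.
Primer 2 (GTCTTTGGCGCG) matches the top strand directly at positions 59–70; it anneals to the bottom strand with its 3' end pointing downstream toward position 70.
The 3' ends diverge (primer 1 extends toward position 1, primer 2 toward position 70), so the primers never converge on a shared product.

No product — the primers' 3' ends point away from each other.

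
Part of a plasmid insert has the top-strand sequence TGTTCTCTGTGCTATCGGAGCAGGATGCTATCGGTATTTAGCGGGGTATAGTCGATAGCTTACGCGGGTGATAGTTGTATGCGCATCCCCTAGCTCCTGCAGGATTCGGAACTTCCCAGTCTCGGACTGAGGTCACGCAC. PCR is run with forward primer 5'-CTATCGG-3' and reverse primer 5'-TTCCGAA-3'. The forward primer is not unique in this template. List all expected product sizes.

The forward primer CTATCGG matches the top strand at positions 12–18, 28–34.
The reverse primer's reverse complement is TTCGGAA, matching at positions 105–111.
Each forward site pairs with the reverse site to give a product ending at position 111: sizes 100, 84 bp.

100 bp, 84 bp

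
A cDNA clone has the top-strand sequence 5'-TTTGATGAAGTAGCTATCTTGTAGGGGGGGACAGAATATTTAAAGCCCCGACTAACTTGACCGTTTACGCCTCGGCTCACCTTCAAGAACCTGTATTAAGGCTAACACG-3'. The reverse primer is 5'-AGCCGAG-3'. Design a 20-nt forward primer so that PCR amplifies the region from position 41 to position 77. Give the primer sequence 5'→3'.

The reverse primer's reverse complement CTCGGCT matches the template at positions 71–77; the product starts at position 41.
The forward primer is identical to the top strand over positions 41–60: TAAAGCCCCGACTAACTTGA.

5'-TAAAGCCCCGACTAACTTGA-3'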